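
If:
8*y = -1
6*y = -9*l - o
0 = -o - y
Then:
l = 5/72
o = 1/8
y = -1/8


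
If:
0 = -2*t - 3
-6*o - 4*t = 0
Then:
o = 1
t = -3/2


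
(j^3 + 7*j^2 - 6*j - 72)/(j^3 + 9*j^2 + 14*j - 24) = (j - 3)/(j - 1)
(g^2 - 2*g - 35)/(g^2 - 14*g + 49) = (g + 5)/(g - 7)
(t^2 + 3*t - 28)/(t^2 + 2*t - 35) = (t - 4)/(t - 5)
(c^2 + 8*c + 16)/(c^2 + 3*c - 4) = (c + 4)/(c - 1)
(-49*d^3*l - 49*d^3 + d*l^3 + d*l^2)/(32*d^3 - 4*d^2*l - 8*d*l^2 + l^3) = d*(-49*d^2*l - 49*d^2 + l^3 + l^2)/(32*d^3 - 4*d^2*l - 8*d*l^2 + l^3)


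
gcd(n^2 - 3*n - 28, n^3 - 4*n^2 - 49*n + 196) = n - 7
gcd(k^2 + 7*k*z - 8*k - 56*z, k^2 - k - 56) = k - 8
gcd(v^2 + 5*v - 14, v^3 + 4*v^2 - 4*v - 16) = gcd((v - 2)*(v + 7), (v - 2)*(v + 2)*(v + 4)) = v - 2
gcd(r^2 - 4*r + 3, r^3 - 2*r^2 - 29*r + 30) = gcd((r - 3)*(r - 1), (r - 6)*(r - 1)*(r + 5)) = r - 1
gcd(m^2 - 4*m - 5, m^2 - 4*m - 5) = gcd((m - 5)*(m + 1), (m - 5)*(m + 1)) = m^2 - 4*m - 5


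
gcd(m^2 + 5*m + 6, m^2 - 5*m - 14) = m + 2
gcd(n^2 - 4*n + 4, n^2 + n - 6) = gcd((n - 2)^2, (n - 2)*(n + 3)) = n - 2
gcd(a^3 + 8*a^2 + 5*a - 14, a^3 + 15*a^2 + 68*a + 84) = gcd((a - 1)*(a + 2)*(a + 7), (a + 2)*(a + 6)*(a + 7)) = a^2 + 9*a + 14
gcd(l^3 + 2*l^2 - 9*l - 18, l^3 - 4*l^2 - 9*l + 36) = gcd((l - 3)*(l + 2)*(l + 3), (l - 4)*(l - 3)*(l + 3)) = l^2 - 9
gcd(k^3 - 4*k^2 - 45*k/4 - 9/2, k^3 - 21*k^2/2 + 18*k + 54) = k^2 - 9*k/2 - 9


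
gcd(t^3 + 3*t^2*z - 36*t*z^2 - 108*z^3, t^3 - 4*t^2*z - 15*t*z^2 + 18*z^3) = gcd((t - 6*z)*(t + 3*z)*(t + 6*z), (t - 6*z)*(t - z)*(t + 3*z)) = -t^2 + 3*t*z + 18*z^2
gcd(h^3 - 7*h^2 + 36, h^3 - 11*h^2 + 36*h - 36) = h^2 - 9*h + 18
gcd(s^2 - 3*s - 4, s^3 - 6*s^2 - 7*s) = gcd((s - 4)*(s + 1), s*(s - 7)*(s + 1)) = s + 1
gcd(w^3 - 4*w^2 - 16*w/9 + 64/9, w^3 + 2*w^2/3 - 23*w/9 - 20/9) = w + 4/3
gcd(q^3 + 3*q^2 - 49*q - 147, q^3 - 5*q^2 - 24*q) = q + 3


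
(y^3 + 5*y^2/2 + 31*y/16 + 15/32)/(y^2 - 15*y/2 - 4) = (y^2 + 2*y + 15/16)/(y - 8)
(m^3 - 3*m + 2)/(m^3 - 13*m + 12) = (m^2 + m - 2)/(m^2 + m - 12)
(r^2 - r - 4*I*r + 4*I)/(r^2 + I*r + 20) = (r - 1)/(r + 5*I)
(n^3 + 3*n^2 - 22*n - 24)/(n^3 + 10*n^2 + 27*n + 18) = (n - 4)/(n + 3)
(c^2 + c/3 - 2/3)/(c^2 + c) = (c - 2/3)/c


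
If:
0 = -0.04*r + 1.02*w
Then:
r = 25.5*w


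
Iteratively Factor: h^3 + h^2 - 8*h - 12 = (h + 2)*(h^2 - h - 6) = (h - 3)*(h + 2)*(h + 2)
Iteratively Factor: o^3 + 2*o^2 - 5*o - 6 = (o - 2)*(o^2 + 4*o + 3) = (o - 2)*(o + 3)*(o + 1)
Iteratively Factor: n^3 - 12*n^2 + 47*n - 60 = (n - 5)*(n^2 - 7*n + 12) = (n - 5)*(n - 4)*(n - 3)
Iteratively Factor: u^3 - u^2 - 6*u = (u - 3)*(u^2 + 2*u) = u*(u - 3)*(u + 2)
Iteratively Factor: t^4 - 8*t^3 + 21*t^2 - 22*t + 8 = (t - 1)*(t^3 - 7*t^2 + 14*t - 8) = (t - 1)^2*(t^2 - 6*t + 8) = (t - 2)*(t - 1)^2*(t - 4)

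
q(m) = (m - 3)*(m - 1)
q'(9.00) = 14.00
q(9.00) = 48.00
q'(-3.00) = -10.00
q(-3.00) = 24.00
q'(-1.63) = -7.26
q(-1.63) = 12.18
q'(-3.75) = -11.50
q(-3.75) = 32.06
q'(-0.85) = -5.70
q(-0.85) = 7.12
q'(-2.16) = -8.32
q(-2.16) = 16.31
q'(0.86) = -2.28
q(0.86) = 0.30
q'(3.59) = 3.18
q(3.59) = 1.53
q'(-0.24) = -4.48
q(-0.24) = 4.02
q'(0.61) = -2.78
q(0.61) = 0.93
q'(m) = 2*m - 4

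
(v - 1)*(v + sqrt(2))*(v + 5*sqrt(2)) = v^3 - v^2 + 6*sqrt(2)*v^2 - 6*sqrt(2)*v + 10*v - 10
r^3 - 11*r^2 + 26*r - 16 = (r - 8)*(r - 2)*(r - 1)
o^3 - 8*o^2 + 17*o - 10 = (o - 5)*(o - 2)*(o - 1)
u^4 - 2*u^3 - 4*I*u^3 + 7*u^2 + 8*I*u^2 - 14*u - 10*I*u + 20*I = (u - 2)*(u - 5*I)*(u - I)*(u + 2*I)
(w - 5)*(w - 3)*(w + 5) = w^3 - 3*w^2 - 25*w + 75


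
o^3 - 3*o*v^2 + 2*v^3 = (o - v)^2*(o + 2*v)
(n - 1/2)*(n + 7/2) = n^2 + 3*n - 7/4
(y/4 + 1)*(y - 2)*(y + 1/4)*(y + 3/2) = y^4/4 + 15*y^3/16 - 33*y^2/32 - 53*y/16 - 3/4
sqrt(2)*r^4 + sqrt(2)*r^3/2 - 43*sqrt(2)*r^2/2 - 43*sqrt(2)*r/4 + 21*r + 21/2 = (r - 3*sqrt(2))*(r - sqrt(2)/2)*(r + 7*sqrt(2)/2)*(sqrt(2)*r + sqrt(2)/2)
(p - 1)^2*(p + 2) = p^3 - 3*p + 2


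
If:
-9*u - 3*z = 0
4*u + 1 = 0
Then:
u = -1/4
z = 3/4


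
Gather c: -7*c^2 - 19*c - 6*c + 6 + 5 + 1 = -7*c^2 - 25*c + 12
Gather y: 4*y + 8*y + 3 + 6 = 12*y + 9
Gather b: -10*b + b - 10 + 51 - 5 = 36 - 9*b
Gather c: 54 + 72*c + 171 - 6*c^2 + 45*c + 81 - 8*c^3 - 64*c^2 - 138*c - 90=-8*c^3 - 70*c^2 - 21*c + 216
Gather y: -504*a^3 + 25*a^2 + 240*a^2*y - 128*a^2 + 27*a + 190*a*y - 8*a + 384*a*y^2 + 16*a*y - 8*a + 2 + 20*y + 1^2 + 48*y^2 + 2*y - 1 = -504*a^3 - 103*a^2 + 11*a + y^2*(384*a + 48) + y*(240*a^2 + 206*a + 22) + 2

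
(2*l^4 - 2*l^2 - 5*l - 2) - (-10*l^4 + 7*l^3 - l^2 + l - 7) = 12*l^4 - 7*l^3 - l^2 - 6*l + 5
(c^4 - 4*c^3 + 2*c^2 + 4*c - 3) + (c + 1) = c^4 - 4*c^3 + 2*c^2 + 5*c - 2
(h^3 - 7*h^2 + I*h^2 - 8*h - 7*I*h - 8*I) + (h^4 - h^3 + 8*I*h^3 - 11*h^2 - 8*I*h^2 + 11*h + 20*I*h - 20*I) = h^4 + 8*I*h^3 - 18*h^2 - 7*I*h^2 + 3*h + 13*I*h - 28*I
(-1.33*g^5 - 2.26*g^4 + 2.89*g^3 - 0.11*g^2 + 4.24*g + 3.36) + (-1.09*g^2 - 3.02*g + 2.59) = -1.33*g^5 - 2.26*g^4 + 2.89*g^3 - 1.2*g^2 + 1.22*g + 5.95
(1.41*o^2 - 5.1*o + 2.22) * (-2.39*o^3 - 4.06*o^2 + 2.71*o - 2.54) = -3.3699*o^5 + 6.4644*o^4 + 19.2213*o^3 - 26.4156*o^2 + 18.9702*o - 5.6388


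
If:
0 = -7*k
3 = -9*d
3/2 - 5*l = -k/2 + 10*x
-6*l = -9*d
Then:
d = -1/3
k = 0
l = -1/2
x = 2/5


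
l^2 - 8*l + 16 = (l - 4)^2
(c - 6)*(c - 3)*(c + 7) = c^3 - 2*c^2 - 45*c + 126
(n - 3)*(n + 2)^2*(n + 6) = n^4 + 7*n^3 - 2*n^2 - 60*n - 72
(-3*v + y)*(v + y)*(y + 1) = -3*v^2*y - 3*v^2 - 2*v*y^2 - 2*v*y + y^3 + y^2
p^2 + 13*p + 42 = (p + 6)*(p + 7)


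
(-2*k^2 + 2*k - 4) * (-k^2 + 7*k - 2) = 2*k^4 - 16*k^3 + 22*k^2 - 32*k + 8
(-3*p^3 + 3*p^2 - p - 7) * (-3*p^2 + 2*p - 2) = 9*p^5 - 15*p^4 + 15*p^3 + 13*p^2 - 12*p + 14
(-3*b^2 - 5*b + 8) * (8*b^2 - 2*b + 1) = -24*b^4 - 34*b^3 + 71*b^2 - 21*b + 8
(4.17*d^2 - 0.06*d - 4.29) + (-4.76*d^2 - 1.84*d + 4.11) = -0.59*d^2 - 1.9*d - 0.18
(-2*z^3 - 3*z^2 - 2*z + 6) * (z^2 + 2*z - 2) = -2*z^5 - 7*z^4 - 4*z^3 + 8*z^2 + 16*z - 12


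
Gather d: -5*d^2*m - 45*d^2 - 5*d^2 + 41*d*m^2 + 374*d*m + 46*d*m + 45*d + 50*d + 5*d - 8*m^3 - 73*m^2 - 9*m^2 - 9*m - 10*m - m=d^2*(-5*m - 50) + d*(41*m^2 + 420*m + 100) - 8*m^3 - 82*m^2 - 20*m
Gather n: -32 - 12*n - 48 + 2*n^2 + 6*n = 2*n^2 - 6*n - 80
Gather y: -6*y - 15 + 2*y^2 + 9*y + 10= 2*y^2 + 3*y - 5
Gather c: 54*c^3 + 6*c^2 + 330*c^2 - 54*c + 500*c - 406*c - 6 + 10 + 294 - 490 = 54*c^3 + 336*c^2 + 40*c - 192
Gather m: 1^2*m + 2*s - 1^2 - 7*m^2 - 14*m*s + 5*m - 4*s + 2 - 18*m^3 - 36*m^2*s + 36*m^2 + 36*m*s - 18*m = -18*m^3 + m^2*(29 - 36*s) + m*(22*s - 12) - 2*s + 1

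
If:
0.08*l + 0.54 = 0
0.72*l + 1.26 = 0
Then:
No Solution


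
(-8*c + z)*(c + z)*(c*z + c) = -8*c^3*z - 8*c^3 - 7*c^2*z^2 - 7*c^2*z + c*z^3 + c*z^2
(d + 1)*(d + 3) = d^2 + 4*d + 3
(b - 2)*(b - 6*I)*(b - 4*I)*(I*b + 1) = I*b^4 + 11*b^3 - 2*I*b^3 - 22*b^2 - 34*I*b^2 - 24*b + 68*I*b + 48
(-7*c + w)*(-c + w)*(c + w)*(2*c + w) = 14*c^4 + 5*c^3*w - 15*c^2*w^2 - 5*c*w^3 + w^4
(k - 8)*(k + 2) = k^2 - 6*k - 16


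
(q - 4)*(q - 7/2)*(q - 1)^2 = q^4 - 19*q^3/2 + 30*q^2 - 71*q/2 + 14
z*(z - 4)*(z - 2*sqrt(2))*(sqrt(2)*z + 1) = sqrt(2)*z^4 - 4*sqrt(2)*z^3 - 3*z^3 - 2*sqrt(2)*z^2 + 12*z^2 + 8*sqrt(2)*z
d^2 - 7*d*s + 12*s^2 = (d - 4*s)*(d - 3*s)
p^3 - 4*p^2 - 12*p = p*(p - 6)*(p + 2)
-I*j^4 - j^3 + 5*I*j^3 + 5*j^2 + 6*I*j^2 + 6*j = j*(j - 6)*(j - I)*(-I*j - I)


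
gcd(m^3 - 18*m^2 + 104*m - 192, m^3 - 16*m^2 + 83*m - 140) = m - 4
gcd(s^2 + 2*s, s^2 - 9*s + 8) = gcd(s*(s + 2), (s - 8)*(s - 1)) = 1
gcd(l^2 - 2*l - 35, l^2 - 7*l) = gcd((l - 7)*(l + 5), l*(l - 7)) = l - 7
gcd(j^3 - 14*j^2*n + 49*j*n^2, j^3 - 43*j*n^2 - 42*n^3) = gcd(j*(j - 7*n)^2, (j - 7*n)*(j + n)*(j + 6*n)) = j - 7*n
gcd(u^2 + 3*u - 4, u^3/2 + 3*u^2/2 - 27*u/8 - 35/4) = 1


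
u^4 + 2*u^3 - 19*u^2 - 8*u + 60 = (u - 3)*(u - 2)*(u + 2)*(u + 5)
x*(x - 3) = x^2 - 3*x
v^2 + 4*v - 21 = (v - 3)*(v + 7)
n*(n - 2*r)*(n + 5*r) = n^3 + 3*n^2*r - 10*n*r^2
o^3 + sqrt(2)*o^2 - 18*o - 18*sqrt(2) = (o - 3*sqrt(2))*(o + sqrt(2))*(o + 3*sqrt(2))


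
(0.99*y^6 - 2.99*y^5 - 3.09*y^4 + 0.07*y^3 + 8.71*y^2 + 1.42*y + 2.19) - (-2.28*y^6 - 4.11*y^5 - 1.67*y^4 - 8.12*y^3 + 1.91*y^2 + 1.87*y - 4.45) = 3.27*y^6 + 1.12*y^5 - 1.42*y^4 + 8.19*y^3 + 6.8*y^2 - 0.45*y + 6.64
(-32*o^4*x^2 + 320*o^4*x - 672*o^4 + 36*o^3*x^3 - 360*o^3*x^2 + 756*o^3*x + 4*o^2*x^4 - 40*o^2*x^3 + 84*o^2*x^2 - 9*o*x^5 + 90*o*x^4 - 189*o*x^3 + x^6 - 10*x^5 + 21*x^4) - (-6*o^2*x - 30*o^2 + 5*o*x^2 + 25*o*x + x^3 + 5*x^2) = -32*o^4*x^2 + 320*o^4*x - 672*o^4 + 36*o^3*x^3 - 360*o^3*x^2 + 756*o^3*x + 4*o^2*x^4 - 40*o^2*x^3 + 84*o^2*x^2 + 6*o^2*x + 30*o^2 - 9*o*x^5 + 90*o*x^4 - 189*o*x^3 - 5*o*x^2 - 25*o*x + x^6 - 10*x^5 + 21*x^4 - x^3 - 5*x^2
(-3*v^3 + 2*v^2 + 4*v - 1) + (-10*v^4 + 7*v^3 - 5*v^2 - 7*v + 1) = -10*v^4 + 4*v^3 - 3*v^2 - 3*v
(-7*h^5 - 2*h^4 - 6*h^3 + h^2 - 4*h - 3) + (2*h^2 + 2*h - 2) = -7*h^5 - 2*h^4 - 6*h^3 + 3*h^2 - 2*h - 5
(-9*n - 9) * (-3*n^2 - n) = 27*n^3 + 36*n^2 + 9*n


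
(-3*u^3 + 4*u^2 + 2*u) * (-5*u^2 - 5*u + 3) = 15*u^5 - 5*u^4 - 39*u^3 + 2*u^2 + 6*u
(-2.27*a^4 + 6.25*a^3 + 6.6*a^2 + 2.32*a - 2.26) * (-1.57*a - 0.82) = 3.5639*a^5 - 7.9511*a^4 - 15.487*a^3 - 9.0544*a^2 + 1.6458*a + 1.8532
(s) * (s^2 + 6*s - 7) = s^3 + 6*s^2 - 7*s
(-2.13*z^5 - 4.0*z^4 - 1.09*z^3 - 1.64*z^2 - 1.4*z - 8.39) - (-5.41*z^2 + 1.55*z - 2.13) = -2.13*z^5 - 4.0*z^4 - 1.09*z^3 + 3.77*z^2 - 2.95*z - 6.26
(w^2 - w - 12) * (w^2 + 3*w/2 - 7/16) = w^4 + w^3/2 - 223*w^2/16 - 281*w/16 + 21/4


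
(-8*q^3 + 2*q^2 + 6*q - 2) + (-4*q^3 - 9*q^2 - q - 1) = -12*q^3 - 7*q^2 + 5*q - 3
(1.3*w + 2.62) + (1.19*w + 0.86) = 2.49*w + 3.48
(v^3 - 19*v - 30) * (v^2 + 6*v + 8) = v^5 + 6*v^4 - 11*v^3 - 144*v^2 - 332*v - 240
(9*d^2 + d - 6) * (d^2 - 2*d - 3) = 9*d^4 - 17*d^3 - 35*d^2 + 9*d + 18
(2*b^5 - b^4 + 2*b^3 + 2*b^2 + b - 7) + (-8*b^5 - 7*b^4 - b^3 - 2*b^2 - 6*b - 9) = -6*b^5 - 8*b^4 + b^3 - 5*b - 16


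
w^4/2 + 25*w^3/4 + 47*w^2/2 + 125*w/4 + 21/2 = (w/2 + 1)*(w + 1/2)*(w + 3)*(w + 7)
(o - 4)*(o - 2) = o^2 - 6*o + 8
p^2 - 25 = (p - 5)*(p + 5)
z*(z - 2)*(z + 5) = z^3 + 3*z^2 - 10*z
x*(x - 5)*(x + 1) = x^3 - 4*x^2 - 5*x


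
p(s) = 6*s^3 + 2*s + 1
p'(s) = 18*s^2 + 2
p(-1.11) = -9.43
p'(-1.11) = 24.18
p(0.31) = 1.80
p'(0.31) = 3.73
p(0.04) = 1.08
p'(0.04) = 2.03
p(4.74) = 649.46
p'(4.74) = 406.42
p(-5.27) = -887.72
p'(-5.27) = 501.91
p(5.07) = 793.08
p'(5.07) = 464.69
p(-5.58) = -1052.61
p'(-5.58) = 562.46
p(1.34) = 18.12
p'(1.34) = 34.32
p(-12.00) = -10391.00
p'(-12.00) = 2594.00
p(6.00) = 1309.00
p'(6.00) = 650.00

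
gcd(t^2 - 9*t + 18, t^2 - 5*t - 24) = 1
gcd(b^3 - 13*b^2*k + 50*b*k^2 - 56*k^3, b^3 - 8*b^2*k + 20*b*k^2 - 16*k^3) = b^2 - 6*b*k + 8*k^2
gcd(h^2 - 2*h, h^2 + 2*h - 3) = 1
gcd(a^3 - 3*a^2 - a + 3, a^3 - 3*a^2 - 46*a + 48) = a - 1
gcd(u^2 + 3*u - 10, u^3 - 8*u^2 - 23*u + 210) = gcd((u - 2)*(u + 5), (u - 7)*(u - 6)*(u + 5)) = u + 5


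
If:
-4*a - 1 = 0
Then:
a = -1/4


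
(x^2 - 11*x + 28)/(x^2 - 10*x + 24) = (x - 7)/(x - 6)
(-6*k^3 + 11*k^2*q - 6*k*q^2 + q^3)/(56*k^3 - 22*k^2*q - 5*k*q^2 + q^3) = (3*k^2 - 4*k*q + q^2)/(-28*k^2 - 3*k*q + q^2)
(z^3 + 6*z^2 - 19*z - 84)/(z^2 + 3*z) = z + 3 - 28/z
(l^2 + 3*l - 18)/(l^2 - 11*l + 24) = (l + 6)/(l - 8)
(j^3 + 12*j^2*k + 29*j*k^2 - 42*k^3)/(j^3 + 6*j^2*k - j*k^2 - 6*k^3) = (j + 7*k)/(j + k)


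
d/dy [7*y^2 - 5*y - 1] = 14*y - 5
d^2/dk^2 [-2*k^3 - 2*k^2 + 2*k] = -12*k - 4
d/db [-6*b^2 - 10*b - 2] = -12*b - 10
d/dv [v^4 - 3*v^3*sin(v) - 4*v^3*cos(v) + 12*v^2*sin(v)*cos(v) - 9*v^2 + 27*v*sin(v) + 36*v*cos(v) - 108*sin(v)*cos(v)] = 4*v^3*sin(v) - 3*v^3*cos(v) + 4*v^3 - 9*v^2*sin(v) - 12*v^2*cos(v) + 12*v^2*cos(2*v) - 36*v*sin(v) + 12*v*sin(2*v) + 27*v*cos(v) - 18*v + 27*sin(v) + 36*cos(v) - 108*cos(2*v)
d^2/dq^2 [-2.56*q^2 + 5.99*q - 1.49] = -5.12000000000000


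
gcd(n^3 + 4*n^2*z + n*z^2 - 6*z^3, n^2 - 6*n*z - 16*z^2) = n + 2*z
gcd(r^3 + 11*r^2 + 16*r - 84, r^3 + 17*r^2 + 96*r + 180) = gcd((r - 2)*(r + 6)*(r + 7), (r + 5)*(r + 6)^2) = r + 6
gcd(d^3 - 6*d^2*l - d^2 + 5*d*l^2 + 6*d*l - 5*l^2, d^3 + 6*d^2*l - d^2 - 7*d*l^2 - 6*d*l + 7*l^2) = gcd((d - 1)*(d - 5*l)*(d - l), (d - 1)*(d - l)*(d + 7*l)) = d^2 - d*l - d + l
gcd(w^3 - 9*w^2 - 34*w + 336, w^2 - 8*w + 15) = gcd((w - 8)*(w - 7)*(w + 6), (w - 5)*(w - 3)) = 1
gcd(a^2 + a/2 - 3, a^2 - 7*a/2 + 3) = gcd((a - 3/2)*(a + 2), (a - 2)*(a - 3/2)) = a - 3/2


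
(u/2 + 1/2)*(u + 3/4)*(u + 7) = u^3/2 + 35*u^2/8 + 13*u/2 + 21/8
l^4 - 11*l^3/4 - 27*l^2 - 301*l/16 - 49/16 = (l - 7)*(l + 1/4)*(l + 1/2)*(l + 7/2)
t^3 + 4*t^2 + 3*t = t*(t + 1)*(t + 3)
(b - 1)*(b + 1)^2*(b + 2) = b^4 + 3*b^3 + b^2 - 3*b - 2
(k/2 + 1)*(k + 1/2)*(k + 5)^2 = k^4/2 + 25*k^3/4 + 51*k^2/2 + 145*k/4 + 25/2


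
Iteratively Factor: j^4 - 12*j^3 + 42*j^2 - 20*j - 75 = (j - 5)*(j^3 - 7*j^2 + 7*j + 15) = (j - 5)*(j + 1)*(j^2 - 8*j + 15) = (j - 5)*(j - 3)*(j + 1)*(j - 5)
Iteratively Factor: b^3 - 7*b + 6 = (b - 1)*(b^2 + b - 6) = (b - 1)*(b + 3)*(b - 2)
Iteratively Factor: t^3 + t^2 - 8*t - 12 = (t + 2)*(t^2 - t - 6) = (t + 2)^2*(t - 3)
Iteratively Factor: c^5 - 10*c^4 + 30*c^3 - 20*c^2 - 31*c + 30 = (c - 2)*(c^4 - 8*c^3 + 14*c^2 + 8*c - 15) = (c - 5)*(c - 2)*(c^3 - 3*c^2 - c + 3) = (c - 5)*(c - 2)*(c - 1)*(c^2 - 2*c - 3) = (c - 5)*(c - 2)*(c - 1)*(c + 1)*(c - 3)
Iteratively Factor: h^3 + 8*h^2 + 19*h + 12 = (h + 1)*(h^2 + 7*h + 12) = (h + 1)*(h + 4)*(h + 3)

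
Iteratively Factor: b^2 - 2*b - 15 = (b + 3)*(b - 5)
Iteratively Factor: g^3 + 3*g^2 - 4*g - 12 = (g + 2)*(g^2 + g - 6) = (g - 2)*(g + 2)*(g + 3)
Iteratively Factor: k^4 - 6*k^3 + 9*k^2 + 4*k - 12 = (k - 2)*(k^3 - 4*k^2 + k + 6) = (k - 3)*(k - 2)*(k^2 - k - 2) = (k - 3)*(k - 2)^2*(k + 1)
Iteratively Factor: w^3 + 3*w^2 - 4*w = (w + 4)*(w^2 - w) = (w - 1)*(w + 4)*(w)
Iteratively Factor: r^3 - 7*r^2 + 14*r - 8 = (r - 2)*(r^2 - 5*r + 4) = (r - 4)*(r - 2)*(r - 1)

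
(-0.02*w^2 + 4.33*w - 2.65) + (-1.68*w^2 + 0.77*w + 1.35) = -1.7*w^2 + 5.1*w - 1.3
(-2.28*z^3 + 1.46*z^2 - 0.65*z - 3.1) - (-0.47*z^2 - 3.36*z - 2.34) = -2.28*z^3 + 1.93*z^2 + 2.71*z - 0.76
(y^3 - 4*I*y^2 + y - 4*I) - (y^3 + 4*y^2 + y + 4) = -4*y^2 - 4*I*y^2 - 4 - 4*I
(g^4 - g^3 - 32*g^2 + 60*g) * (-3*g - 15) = -3*g^5 - 12*g^4 + 111*g^3 + 300*g^2 - 900*g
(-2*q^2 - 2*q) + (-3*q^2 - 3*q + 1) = -5*q^2 - 5*q + 1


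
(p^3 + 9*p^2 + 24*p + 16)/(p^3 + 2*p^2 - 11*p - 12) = (p + 4)/(p - 3)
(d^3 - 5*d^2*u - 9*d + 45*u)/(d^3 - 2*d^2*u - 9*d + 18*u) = (-d + 5*u)/(-d + 2*u)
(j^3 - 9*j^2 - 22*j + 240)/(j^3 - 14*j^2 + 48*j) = (j + 5)/j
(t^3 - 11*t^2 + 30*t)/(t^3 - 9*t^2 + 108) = t*(t - 5)/(t^2 - 3*t - 18)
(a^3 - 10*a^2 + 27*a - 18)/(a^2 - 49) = (a^3 - 10*a^2 + 27*a - 18)/(a^2 - 49)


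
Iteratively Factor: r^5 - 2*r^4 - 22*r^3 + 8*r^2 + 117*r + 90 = (r - 3)*(r^4 + r^3 - 19*r^2 - 49*r - 30) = (r - 5)*(r - 3)*(r^3 + 6*r^2 + 11*r + 6) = (r - 5)*(r - 3)*(r + 3)*(r^2 + 3*r + 2) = (r - 5)*(r - 3)*(r + 2)*(r + 3)*(r + 1)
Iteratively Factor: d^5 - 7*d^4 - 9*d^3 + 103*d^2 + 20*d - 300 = (d - 5)*(d^4 - 2*d^3 - 19*d^2 + 8*d + 60) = (d - 5)*(d + 3)*(d^3 - 5*d^2 - 4*d + 20) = (d - 5)*(d - 2)*(d + 3)*(d^2 - 3*d - 10) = (d - 5)^2*(d - 2)*(d + 3)*(d + 2)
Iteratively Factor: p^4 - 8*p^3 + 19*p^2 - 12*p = (p)*(p^3 - 8*p^2 + 19*p - 12) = p*(p - 1)*(p^2 - 7*p + 12) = p*(p - 3)*(p - 1)*(p - 4)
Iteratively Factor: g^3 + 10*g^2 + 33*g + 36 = (g + 4)*(g^2 + 6*g + 9) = (g + 3)*(g + 4)*(g + 3)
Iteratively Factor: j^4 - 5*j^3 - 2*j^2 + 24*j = (j + 2)*(j^3 - 7*j^2 + 12*j) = (j - 4)*(j + 2)*(j^2 - 3*j) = j*(j - 4)*(j + 2)*(j - 3)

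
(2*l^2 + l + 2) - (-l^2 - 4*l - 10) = 3*l^2 + 5*l + 12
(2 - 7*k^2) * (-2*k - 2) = 14*k^3 + 14*k^2 - 4*k - 4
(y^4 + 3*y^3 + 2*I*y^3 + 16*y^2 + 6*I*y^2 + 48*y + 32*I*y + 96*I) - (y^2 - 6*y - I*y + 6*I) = y^4 + 3*y^3 + 2*I*y^3 + 15*y^2 + 6*I*y^2 + 54*y + 33*I*y + 90*I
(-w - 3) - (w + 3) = -2*w - 6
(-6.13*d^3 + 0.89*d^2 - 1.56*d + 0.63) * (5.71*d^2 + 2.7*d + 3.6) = -35.0023*d^5 - 11.4691*d^4 - 28.5726*d^3 + 2.5893*d^2 - 3.915*d + 2.268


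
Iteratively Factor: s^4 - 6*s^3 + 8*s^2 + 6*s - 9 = (s - 1)*(s^3 - 5*s^2 + 3*s + 9) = (s - 3)*(s - 1)*(s^2 - 2*s - 3) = (s - 3)^2*(s - 1)*(s + 1)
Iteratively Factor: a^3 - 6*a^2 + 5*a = (a)*(a^2 - 6*a + 5) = a*(a - 5)*(a - 1)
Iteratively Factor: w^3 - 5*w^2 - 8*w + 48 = (w - 4)*(w^2 - w - 12) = (w - 4)^2*(w + 3)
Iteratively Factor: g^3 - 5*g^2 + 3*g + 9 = (g - 3)*(g^2 - 2*g - 3) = (g - 3)*(g + 1)*(g - 3)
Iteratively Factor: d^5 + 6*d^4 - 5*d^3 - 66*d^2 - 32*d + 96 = (d + 2)*(d^4 + 4*d^3 - 13*d^2 - 40*d + 48) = (d + 2)*(d + 4)*(d^3 - 13*d + 12) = (d + 2)*(d + 4)^2*(d^2 - 4*d + 3) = (d - 3)*(d + 2)*(d + 4)^2*(d - 1)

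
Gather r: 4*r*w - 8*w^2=4*r*w - 8*w^2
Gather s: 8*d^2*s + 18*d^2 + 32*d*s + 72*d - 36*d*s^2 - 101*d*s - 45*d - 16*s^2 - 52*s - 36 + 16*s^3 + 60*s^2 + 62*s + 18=18*d^2 + 27*d + 16*s^3 + s^2*(44 - 36*d) + s*(8*d^2 - 69*d + 10) - 18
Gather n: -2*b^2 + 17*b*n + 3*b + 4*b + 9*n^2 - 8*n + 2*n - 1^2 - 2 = -2*b^2 + 7*b + 9*n^2 + n*(17*b - 6) - 3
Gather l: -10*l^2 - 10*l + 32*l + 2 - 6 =-10*l^2 + 22*l - 4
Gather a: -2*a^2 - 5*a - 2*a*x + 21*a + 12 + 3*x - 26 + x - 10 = -2*a^2 + a*(16 - 2*x) + 4*x - 24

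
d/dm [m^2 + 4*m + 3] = 2*m + 4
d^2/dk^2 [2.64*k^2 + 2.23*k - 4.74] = 5.28000000000000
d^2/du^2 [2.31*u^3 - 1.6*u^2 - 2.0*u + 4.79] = 13.86*u - 3.2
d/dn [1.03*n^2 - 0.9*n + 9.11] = 2.06*n - 0.9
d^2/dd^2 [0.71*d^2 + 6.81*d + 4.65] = 1.42000000000000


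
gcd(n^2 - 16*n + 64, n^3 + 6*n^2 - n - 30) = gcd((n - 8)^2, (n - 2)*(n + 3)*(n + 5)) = 1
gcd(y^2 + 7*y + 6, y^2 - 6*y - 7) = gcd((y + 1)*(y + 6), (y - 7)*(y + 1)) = y + 1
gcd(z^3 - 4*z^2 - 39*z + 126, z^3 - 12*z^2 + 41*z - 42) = z^2 - 10*z + 21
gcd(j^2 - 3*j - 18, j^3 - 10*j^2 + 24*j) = j - 6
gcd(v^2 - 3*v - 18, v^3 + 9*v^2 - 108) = 1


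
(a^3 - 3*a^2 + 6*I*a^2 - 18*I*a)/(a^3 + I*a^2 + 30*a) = (a - 3)/(a - 5*I)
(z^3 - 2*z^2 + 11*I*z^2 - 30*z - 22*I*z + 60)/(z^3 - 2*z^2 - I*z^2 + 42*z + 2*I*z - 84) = (z + 5*I)/(z - 7*I)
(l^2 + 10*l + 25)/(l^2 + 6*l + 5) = (l + 5)/(l + 1)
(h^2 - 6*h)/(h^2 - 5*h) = (h - 6)/(h - 5)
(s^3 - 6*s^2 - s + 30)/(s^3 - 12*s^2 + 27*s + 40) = (s^2 - s - 6)/(s^2 - 7*s - 8)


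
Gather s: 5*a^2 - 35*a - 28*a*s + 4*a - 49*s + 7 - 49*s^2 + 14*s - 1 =5*a^2 - 31*a - 49*s^2 + s*(-28*a - 35) + 6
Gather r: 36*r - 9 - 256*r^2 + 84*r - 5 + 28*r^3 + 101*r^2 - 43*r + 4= 28*r^3 - 155*r^2 + 77*r - 10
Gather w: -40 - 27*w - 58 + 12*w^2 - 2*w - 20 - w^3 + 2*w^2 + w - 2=-w^3 + 14*w^2 - 28*w - 120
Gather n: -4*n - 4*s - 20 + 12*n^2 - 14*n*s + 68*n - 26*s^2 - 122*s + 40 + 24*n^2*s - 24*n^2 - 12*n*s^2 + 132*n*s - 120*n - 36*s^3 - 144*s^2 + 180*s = n^2*(24*s - 12) + n*(-12*s^2 + 118*s - 56) - 36*s^3 - 170*s^2 + 54*s + 20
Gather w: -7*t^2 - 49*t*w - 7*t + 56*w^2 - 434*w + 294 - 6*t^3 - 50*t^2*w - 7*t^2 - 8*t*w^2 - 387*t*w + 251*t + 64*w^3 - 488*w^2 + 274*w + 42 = -6*t^3 - 14*t^2 + 244*t + 64*w^3 + w^2*(-8*t - 432) + w*(-50*t^2 - 436*t - 160) + 336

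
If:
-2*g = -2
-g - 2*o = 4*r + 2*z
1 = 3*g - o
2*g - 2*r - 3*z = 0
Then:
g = 1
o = 2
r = -19/8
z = 9/4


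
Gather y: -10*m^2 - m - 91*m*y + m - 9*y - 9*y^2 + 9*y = -10*m^2 - 91*m*y - 9*y^2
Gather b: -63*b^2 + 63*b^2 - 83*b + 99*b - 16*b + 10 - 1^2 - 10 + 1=0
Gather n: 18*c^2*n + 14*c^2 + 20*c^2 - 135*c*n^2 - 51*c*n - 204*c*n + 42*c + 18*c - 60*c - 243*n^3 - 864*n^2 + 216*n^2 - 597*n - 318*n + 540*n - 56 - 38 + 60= 34*c^2 - 243*n^3 + n^2*(-135*c - 648) + n*(18*c^2 - 255*c - 375) - 34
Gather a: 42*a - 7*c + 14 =42*a - 7*c + 14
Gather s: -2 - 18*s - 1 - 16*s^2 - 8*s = -16*s^2 - 26*s - 3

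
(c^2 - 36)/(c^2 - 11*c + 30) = (c + 6)/(c - 5)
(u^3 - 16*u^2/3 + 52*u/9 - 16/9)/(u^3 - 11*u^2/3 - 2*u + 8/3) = (u - 2/3)/(u + 1)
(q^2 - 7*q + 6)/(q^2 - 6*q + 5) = (q - 6)/(q - 5)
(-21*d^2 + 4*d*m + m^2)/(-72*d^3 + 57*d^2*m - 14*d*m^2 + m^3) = (7*d + m)/(24*d^2 - 11*d*m + m^2)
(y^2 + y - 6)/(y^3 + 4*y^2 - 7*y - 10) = (y + 3)/(y^2 + 6*y + 5)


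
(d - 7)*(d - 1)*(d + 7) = d^3 - d^2 - 49*d + 49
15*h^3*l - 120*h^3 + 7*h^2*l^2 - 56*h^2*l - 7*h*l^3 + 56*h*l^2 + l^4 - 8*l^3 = (-5*h + l)*(-3*h + l)*(h + l)*(l - 8)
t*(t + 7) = t^2 + 7*t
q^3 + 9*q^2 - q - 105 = (q - 3)*(q + 5)*(q + 7)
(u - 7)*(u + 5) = u^2 - 2*u - 35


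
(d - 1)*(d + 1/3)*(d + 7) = d^3 + 19*d^2/3 - 5*d - 7/3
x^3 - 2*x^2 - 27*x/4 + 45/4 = (x - 3)*(x - 3/2)*(x + 5/2)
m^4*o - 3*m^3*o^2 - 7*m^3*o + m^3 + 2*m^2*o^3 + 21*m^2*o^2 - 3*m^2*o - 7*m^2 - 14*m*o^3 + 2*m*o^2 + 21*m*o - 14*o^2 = (m - 7)*(m - 2*o)*(m - o)*(m*o + 1)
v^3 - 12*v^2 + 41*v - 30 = (v - 6)*(v - 5)*(v - 1)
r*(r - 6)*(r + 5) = r^3 - r^2 - 30*r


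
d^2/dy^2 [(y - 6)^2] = 2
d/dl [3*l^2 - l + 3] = 6*l - 1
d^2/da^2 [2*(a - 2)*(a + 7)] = 4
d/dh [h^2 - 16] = 2*h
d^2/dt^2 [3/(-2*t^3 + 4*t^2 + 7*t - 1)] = 6*(2*(3*t - 2)*(2*t^3 - 4*t^2 - 7*t + 1) - (-6*t^2 + 8*t + 7)^2)/(2*t^3 - 4*t^2 - 7*t + 1)^3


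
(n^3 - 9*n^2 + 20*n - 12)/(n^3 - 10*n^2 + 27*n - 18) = (n - 2)/(n - 3)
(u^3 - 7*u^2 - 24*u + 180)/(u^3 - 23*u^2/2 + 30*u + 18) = 2*(u + 5)/(2*u + 1)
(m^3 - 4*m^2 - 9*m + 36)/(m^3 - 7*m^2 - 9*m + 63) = (m - 4)/(m - 7)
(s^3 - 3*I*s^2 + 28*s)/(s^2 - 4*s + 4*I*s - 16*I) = s*(s - 7*I)/(s - 4)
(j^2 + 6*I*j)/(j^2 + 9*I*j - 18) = j/(j + 3*I)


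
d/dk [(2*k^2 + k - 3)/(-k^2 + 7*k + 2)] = (15*k^2 + 2*k + 23)/(k^4 - 14*k^3 + 45*k^2 + 28*k + 4)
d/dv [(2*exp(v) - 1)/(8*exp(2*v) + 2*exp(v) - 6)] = (-8*exp(2*v) + 8*exp(v) - 5)*exp(v)/(2*(16*exp(4*v) + 8*exp(3*v) - 23*exp(2*v) - 6*exp(v) + 9))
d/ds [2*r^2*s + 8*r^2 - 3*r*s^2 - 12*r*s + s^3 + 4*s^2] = 2*r^2 - 6*r*s - 12*r + 3*s^2 + 8*s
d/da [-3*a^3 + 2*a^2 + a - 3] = -9*a^2 + 4*a + 1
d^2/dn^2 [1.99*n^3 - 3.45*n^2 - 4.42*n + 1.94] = 11.94*n - 6.9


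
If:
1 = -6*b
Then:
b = -1/6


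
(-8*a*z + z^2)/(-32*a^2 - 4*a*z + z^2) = z/(4*a + z)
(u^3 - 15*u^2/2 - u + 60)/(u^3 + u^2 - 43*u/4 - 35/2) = 2*(u^2 - 10*u + 24)/(2*u^2 - 3*u - 14)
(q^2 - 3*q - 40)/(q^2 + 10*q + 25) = (q - 8)/(q + 5)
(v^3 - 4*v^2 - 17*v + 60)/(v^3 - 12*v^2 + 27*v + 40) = (v^2 + v - 12)/(v^2 - 7*v - 8)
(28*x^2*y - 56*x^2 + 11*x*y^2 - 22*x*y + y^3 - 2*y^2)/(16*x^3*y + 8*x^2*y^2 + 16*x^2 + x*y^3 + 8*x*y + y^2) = (7*x*y - 14*x + y^2 - 2*y)/(4*x^2*y + x*y^2 + 4*x + y)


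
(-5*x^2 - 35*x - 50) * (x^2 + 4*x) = -5*x^4 - 55*x^3 - 190*x^2 - 200*x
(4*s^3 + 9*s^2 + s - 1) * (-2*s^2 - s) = -8*s^5 - 22*s^4 - 11*s^3 + s^2 + s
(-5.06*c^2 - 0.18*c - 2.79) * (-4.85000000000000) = 24.541*c^2 + 0.873*c + 13.5315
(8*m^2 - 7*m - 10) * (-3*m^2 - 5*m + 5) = -24*m^4 - 19*m^3 + 105*m^2 + 15*m - 50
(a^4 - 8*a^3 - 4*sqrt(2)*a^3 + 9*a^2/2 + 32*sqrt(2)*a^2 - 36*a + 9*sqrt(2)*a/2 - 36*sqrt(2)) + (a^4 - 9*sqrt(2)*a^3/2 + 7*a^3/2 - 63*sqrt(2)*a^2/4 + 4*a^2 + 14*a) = 2*a^4 - 17*sqrt(2)*a^3/2 - 9*a^3/2 + 17*a^2/2 + 65*sqrt(2)*a^2/4 - 22*a + 9*sqrt(2)*a/2 - 36*sqrt(2)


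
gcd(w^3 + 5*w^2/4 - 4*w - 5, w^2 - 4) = w^2 - 4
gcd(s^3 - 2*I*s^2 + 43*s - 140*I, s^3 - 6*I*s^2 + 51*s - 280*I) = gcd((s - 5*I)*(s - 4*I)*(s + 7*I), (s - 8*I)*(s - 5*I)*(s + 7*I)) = s^2 + 2*I*s + 35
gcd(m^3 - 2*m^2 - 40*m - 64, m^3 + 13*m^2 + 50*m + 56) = m^2 + 6*m + 8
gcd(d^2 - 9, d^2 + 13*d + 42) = 1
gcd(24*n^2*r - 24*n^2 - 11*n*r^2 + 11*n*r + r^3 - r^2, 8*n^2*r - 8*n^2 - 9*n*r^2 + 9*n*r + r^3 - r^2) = -8*n*r + 8*n + r^2 - r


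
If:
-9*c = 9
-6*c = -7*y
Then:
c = -1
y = -6/7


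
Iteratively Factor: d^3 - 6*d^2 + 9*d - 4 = (d - 1)*(d^2 - 5*d + 4) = (d - 4)*(d - 1)*(d - 1)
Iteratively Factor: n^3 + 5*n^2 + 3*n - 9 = (n + 3)*(n^2 + 2*n - 3) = (n - 1)*(n + 3)*(n + 3)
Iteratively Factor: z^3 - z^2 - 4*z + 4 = (z + 2)*(z^2 - 3*z + 2) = (z - 2)*(z + 2)*(z - 1)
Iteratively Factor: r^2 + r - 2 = (r - 1)*(r + 2)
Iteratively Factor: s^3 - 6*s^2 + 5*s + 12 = (s - 4)*(s^2 - 2*s - 3) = (s - 4)*(s + 1)*(s - 3)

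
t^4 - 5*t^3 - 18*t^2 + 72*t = t*(t - 6)*(t - 3)*(t + 4)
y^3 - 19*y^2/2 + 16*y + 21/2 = (y - 7)*(y - 3)*(y + 1/2)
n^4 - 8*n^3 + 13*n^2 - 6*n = n*(n - 6)*(n - 1)^2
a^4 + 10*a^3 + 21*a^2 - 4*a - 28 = (a - 1)*(a + 2)^2*(a + 7)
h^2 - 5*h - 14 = (h - 7)*(h + 2)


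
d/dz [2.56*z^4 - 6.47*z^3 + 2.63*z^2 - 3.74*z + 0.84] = 10.24*z^3 - 19.41*z^2 + 5.26*z - 3.74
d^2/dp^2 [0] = 0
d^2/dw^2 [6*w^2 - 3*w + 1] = 12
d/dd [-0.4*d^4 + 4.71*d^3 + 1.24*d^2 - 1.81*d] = -1.6*d^3 + 14.13*d^2 + 2.48*d - 1.81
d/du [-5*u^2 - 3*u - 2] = -10*u - 3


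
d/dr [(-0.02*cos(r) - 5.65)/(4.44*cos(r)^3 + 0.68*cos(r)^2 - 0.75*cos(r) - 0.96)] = (-0.1776*cos(r)^3 - 75.2716*cos(r)^2 - 7.684*cos(r) + 4.2183)*sin(r)/(19.7136*cos(r)^6 + 6.0384*cos(r)^5 - 6.1976*cos(r)^4 - 9.5448*cos(r)^3 - 0.7431*cos(r)^2 + 1.44*cos(r) + 0.9216)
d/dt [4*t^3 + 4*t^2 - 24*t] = 12*t^2 + 8*t - 24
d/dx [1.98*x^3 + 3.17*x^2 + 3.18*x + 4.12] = 5.94*x^2 + 6.34*x + 3.18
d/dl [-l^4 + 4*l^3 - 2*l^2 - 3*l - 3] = -4*l^3 + 12*l^2 - 4*l - 3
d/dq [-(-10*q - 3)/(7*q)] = -3/(7*q^2)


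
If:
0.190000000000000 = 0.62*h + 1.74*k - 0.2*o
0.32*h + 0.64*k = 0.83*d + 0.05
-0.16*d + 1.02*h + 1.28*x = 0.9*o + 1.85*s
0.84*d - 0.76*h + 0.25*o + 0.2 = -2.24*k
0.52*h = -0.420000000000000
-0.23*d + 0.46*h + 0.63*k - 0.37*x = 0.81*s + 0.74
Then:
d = -0.32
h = -0.81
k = 0.07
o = -2.83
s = -0.36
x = -1.90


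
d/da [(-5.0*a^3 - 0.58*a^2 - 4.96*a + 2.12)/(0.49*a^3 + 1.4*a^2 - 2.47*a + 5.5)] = (-6.7158*a^4 + 29.5608*a^3 - 77.2398*a^2 - 12.316*a - 22.0436)/(0.2401*a^6 + 1.372*a^5 - 0.460600000000001*a^4 - 1.526*a^3 + 21.5009*a^2 - 27.17*a + 30.25)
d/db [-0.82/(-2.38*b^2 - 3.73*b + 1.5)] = (-3.9032*b - 3.0586)/(2.38*b^2 + 3.73*b - 1.5)^2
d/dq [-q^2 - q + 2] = -2*q - 1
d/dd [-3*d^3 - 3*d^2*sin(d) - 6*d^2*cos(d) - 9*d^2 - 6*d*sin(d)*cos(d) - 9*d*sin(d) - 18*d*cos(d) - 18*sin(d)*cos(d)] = 6*d^2*sin(d) - 3*d^2*cos(d) - 9*d^2 + 12*d*sin(d) - 21*d*cos(d) - 6*d*cos(2*d) - 18*d - 9*sin(d) - 3*sin(2*d) - 18*cos(d) - 18*cos(2*d)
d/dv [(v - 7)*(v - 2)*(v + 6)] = 3*v^2 - 6*v - 40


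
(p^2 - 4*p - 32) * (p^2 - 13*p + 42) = p^4 - 17*p^3 + 62*p^2 + 248*p - 1344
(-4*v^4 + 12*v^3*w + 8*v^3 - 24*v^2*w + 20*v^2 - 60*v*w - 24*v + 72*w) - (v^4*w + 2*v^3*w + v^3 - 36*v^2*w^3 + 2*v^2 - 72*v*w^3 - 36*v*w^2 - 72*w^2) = -v^4*w - 4*v^4 + 10*v^3*w + 7*v^3 + 36*v^2*w^3 - 24*v^2*w + 18*v^2 + 72*v*w^3 + 36*v*w^2 - 60*v*w - 24*v + 72*w^2 + 72*w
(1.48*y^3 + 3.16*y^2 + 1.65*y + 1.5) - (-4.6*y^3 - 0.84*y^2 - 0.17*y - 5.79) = 6.08*y^3 + 4.0*y^2 + 1.82*y + 7.29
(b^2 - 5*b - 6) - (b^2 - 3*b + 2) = -2*b - 8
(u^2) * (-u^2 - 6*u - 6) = -u^4 - 6*u^3 - 6*u^2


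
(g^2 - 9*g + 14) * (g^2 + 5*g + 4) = g^4 - 4*g^3 - 27*g^2 + 34*g + 56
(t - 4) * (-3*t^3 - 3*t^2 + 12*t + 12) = -3*t^4 + 9*t^3 + 24*t^2 - 36*t - 48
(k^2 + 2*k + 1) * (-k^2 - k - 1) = -k^4 - 3*k^3 - 4*k^2 - 3*k - 1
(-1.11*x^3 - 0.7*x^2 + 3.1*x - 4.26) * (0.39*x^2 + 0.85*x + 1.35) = -0.4329*x^5 - 1.2165*x^4 - 0.8845*x^3 + 0.0286*x^2 + 0.564000000000001*x - 5.751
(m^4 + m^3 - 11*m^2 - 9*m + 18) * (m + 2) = m^5 + 3*m^4 - 9*m^3 - 31*m^2 + 36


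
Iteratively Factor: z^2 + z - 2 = (z - 1)*(z + 2)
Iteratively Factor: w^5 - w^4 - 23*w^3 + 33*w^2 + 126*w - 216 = (w - 3)*(w^4 + 2*w^3 - 17*w^2 - 18*w + 72) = (w - 3)^2*(w^3 + 5*w^2 - 2*w - 24) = (w - 3)^2*(w - 2)*(w^2 + 7*w + 12) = (w - 3)^2*(w - 2)*(w + 4)*(w + 3)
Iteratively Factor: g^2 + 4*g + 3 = (g + 3)*(g + 1)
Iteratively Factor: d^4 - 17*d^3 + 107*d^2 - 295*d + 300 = (d - 3)*(d^3 - 14*d^2 + 65*d - 100) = (d - 5)*(d - 3)*(d^2 - 9*d + 20) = (d - 5)*(d - 4)*(d - 3)*(d - 5)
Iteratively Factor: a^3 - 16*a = (a + 4)*(a^2 - 4*a) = (a - 4)*(a + 4)*(a)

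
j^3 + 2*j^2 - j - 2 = (j - 1)*(j + 1)*(j + 2)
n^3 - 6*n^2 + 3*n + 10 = (n - 5)*(n - 2)*(n + 1)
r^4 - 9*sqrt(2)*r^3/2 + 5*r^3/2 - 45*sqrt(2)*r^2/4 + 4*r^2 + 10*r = r*(r + 5/2)*(r - 4*sqrt(2))*(r - sqrt(2)/2)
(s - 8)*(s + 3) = s^2 - 5*s - 24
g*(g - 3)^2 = g^3 - 6*g^2 + 9*g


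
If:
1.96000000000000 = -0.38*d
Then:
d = -5.16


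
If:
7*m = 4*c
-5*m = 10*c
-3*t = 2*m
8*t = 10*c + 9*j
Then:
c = 0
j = 0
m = 0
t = 0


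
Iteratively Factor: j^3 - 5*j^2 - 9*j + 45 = (j - 3)*(j^2 - 2*j - 15) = (j - 3)*(j + 3)*(j - 5)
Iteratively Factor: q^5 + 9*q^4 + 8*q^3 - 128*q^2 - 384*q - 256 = (q + 1)*(q^4 + 8*q^3 - 128*q - 256) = (q + 1)*(q + 4)*(q^3 + 4*q^2 - 16*q - 64) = (q + 1)*(q + 4)^2*(q^2 - 16) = (q - 4)*(q + 1)*(q + 4)^2*(q + 4)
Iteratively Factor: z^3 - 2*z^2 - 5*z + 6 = (z + 2)*(z^2 - 4*z + 3) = (z - 3)*(z + 2)*(z - 1)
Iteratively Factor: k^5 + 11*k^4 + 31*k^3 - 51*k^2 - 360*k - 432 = (k - 3)*(k^4 + 14*k^3 + 73*k^2 + 168*k + 144) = (k - 3)*(k + 3)*(k^3 + 11*k^2 + 40*k + 48) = (k - 3)*(k + 3)^2*(k^2 + 8*k + 16) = (k - 3)*(k + 3)^2*(k + 4)*(k + 4)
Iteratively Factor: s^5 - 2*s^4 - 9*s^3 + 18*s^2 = (s - 2)*(s^4 - 9*s^2) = s*(s - 2)*(s^3 - 9*s) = s^2*(s - 2)*(s^2 - 9) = s^2*(s - 3)*(s - 2)*(s + 3)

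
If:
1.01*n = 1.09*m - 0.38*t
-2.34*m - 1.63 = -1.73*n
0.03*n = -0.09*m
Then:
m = -0.22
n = 0.65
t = -2.35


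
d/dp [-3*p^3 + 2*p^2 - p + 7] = -9*p^2 + 4*p - 1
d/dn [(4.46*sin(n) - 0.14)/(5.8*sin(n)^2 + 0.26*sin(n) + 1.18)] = (-25.868*sin(n)^2 + 1.624*sin(n) + 5.2992)*cos(n)/(33.64*sin(n)^4 + 3.016*sin(n)^3 + 13.7556*sin(n)^2 + 0.6136*sin(n) + 1.3924)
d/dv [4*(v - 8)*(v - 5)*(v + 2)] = 12*v^2 - 88*v + 56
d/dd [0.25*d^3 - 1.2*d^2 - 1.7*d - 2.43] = 0.75*d^2 - 2.4*d - 1.7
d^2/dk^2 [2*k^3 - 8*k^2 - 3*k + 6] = 12*k - 16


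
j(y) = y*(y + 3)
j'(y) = 2*y + 3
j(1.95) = 9.65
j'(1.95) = 6.90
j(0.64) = 2.33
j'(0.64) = 4.28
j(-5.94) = 17.46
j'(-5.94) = -8.88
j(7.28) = 74.84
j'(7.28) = 17.56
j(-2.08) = -1.91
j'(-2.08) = -1.16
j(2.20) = 11.44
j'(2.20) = 7.40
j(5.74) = 50.17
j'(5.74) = 14.48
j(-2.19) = -1.77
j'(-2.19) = -1.38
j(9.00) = 108.00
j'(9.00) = 21.00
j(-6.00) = 18.00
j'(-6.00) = -9.00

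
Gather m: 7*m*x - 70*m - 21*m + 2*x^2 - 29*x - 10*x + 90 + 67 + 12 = m*(7*x - 91) + 2*x^2 - 39*x + 169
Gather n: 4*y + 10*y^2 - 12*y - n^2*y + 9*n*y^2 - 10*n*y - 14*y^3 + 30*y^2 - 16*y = -n^2*y + n*(9*y^2 - 10*y) - 14*y^3 + 40*y^2 - 24*y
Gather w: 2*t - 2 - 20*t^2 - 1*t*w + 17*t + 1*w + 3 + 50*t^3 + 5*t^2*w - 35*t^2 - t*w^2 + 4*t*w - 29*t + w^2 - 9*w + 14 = 50*t^3 - 55*t^2 - 10*t + w^2*(1 - t) + w*(5*t^2 + 3*t - 8) + 15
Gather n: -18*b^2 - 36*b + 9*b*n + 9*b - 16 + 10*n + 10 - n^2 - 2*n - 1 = -18*b^2 - 27*b - n^2 + n*(9*b + 8) - 7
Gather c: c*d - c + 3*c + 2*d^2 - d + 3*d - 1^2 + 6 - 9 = c*(d + 2) + 2*d^2 + 2*d - 4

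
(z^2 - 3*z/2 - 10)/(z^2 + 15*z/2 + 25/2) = (z - 4)/(z + 5)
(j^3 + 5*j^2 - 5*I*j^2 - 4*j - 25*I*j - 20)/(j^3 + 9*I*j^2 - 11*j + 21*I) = (j^2 + j*(5 - 4*I) - 20*I)/(j^2 + 10*I*j - 21)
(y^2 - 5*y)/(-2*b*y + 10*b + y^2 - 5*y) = y/(-2*b + y)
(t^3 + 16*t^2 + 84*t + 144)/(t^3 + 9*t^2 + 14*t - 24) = (t + 6)/(t - 1)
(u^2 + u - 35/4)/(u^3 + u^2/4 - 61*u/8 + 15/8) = 2*(2*u + 7)/(4*u^2 + 11*u - 3)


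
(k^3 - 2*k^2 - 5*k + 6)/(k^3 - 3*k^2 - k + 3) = (k + 2)/(k + 1)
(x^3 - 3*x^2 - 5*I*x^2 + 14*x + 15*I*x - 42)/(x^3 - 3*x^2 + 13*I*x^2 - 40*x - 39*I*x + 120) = (x^2 - 5*I*x + 14)/(x^2 + 13*I*x - 40)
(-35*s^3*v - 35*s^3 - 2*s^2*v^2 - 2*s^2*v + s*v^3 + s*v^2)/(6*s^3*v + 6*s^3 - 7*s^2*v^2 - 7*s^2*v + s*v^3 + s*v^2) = (-35*s^2 - 2*s*v + v^2)/(6*s^2 - 7*s*v + v^2)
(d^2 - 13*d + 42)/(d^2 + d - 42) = (d - 7)/(d + 7)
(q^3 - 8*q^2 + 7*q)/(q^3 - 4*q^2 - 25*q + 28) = q/(q + 4)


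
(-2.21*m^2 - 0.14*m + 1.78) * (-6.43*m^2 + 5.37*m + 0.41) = 14.2103*m^4 - 10.9675*m^3 - 13.1033*m^2 + 9.5012*m + 0.7298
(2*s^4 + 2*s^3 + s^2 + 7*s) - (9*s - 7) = 2*s^4 + 2*s^3 + s^2 - 2*s + 7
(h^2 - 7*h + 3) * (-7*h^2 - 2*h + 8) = -7*h^4 + 47*h^3 + h^2 - 62*h + 24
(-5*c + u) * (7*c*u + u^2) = -35*c^2*u + 2*c*u^2 + u^3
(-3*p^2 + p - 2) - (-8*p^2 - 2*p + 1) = 5*p^2 + 3*p - 3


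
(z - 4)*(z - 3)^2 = z^3 - 10*z^2 + 33*z - 36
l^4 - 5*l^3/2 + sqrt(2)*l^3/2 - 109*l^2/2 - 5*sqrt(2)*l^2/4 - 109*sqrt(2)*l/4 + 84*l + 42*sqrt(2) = (l - 8)*(l - 3/2)*(l + 7)*(l + sqrt(2)/2)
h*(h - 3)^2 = h^3 - 6*h^2 + 9*h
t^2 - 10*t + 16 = (t - 8)*(t - 2)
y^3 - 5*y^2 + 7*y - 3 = (y - 3)*(y - 1)^2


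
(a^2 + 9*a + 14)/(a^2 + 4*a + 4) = (a + 7)/(a + 2)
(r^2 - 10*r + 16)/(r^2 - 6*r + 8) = (r - 8)/(r - 4)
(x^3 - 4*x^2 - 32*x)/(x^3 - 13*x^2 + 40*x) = (x + 4)/(x - 5)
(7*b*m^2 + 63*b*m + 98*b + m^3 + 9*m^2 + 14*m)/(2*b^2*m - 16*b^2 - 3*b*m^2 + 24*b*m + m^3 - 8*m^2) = (7*b*m^2 + 63*b*m + 98*b + m^3 + 9*m^2 + 14*m)/(2*b^2*m - 16*b^2 - 3*b*m^2 + 24*b*m + m^3 - 8*m^2)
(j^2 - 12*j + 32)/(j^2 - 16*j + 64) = (j - 4)/(j - 8)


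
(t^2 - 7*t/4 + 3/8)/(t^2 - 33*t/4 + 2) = (t - 3/2)/(t - 8)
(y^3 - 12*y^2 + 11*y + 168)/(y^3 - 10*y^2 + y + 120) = (y - 7)/(y - 5)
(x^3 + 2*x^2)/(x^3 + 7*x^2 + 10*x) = x/(x + 5)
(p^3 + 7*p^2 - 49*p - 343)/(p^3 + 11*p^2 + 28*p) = (p^2 - 49)/(p*(p + 4))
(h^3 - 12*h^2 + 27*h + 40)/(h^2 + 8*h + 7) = (h^2 - 13*h + 40)/(h + 7)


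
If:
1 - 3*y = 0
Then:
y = 1/3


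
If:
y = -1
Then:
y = -1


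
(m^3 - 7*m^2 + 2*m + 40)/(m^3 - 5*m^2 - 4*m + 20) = (m - 4)/(m - 2)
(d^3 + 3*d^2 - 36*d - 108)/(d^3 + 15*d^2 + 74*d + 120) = (d^2 - 3*d - 18)/(d^2 + 9*d + 20)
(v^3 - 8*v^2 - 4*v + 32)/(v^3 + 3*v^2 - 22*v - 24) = (v^3 - 8*v^2 - 4*v + 32)/(v^3 + 3*v^2 - 22*v - 24)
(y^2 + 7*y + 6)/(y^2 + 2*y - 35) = (y^2 + 7*y + 6)/(y^2 + 2*y - 35)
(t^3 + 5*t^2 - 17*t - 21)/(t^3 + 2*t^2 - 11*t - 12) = (t + 7)/(t + 4)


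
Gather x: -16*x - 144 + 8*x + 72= -8*x - 72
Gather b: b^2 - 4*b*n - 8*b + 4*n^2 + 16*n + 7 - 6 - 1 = b^2 + b*(-4*n - 8) + 4*n^2 + 16*n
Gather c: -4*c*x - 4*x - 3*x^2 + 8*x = -4*c*x - 3*x^2 + 4*x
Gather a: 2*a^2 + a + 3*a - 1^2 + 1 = 2*a^2 + 4*a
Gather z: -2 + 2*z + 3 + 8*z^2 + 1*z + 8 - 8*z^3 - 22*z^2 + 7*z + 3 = -8*z^3 - 14*z^2 + 10*z + 12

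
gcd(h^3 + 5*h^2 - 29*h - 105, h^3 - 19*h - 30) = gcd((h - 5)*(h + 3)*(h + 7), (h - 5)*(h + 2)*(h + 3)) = h^2 - 2*h - 15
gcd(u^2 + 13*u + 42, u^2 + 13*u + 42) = u^2 + 13*u + 42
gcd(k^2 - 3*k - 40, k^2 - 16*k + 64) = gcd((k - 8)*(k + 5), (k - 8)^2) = k - 8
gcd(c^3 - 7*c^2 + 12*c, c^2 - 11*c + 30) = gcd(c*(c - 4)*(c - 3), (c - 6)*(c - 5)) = 1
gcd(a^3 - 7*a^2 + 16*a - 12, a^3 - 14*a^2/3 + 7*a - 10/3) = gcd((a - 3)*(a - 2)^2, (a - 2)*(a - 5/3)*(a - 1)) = a - 2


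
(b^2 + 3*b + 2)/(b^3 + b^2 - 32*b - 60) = (b + 1)/(b^2 - b - 30)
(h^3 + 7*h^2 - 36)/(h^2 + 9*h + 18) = h - 2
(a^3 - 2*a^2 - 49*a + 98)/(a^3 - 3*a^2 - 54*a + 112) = (a - 7)/(a - 8)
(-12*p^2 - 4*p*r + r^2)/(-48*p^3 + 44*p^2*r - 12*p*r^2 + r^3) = (2*p + r)/(8*p^2 - 6*p*r + r^2)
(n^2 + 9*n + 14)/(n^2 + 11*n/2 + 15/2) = 2*(n^2 + 9*n + 14)/(2*n^2 + 11*n + 15)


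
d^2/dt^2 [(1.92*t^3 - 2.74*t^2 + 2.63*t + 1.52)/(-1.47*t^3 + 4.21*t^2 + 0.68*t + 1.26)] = (-1.4210854715202e-14*t^7 - 11.9228759999999*t^6 - 45.6143939999999*t^5 + 32.0016060000002*t^4 + 125.978818*t^3 - 308.060832*t^2 + 22.416636*t + 27.927104)/(3.176523*t^9 - 27.292167*t^8 + 73.755045*t^7 - 57.536767*t^6 + 12.668592*t^5 - 65.280234*t^4 - 14.955884*t^3 - 21.79926*t^2 - 3.238704*t - 2.000376)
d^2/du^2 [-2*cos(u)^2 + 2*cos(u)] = -2*cos(u) + 4*cos(2*u)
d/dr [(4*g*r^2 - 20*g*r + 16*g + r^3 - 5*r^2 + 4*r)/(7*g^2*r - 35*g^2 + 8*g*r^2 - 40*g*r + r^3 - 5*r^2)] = (-(7*g^2 + 16*g*r - 40*g + 3*r^2 - 10*r)*(4*g*r^2 - 20*g*r + 16*g + r^3 - 5*r^2 + 4*r) + (8*g*r - 20*g + 3*r^2 - 10*r + 4)*(7*g^2*r - 35*g^2 + 8*g*r^2 - 40*g*r + r^3 - 5*r^2))/(7*g^2*r - 35*g^2 + 8*g*r^2 - 40*g*r + r^3 - 5*r^2)^2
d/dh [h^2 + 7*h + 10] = 2*h + 7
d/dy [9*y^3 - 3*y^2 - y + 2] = 27*y^2 - 6*y - 1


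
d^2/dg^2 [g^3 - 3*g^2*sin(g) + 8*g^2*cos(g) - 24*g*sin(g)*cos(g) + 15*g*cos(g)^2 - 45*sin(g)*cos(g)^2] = 3*g^2*sin(g) - 8*g^2*cos(g) - 32*g*sin(g) + 48*g*sin(2*g) - 12*g*cos(g) - 30*g*cos(2*g) + 6*g + 21*sin(g)/4 - 30*sin(2*g) + 405*sin(3*g)/4 + 16*cos(g) - 48*cos(2*g)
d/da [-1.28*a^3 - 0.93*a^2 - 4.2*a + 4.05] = -3.84*a^2 - 1.86*a - 4.2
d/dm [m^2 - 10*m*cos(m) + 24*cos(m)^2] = 10*m*sin(m) + 2*m - 24*sin(2*m) - 10*cos(m)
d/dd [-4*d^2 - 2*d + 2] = -8*d - 2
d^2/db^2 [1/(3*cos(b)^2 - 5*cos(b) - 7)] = (36*sin(b)^4 - 127*sin(b)^2 + 85*cos(b)/4 - 45*cos(3*b)/4 - 1)/(3*sin(b)^2 + 5*cos(b) + 4)^3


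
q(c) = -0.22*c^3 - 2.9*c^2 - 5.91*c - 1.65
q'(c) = -0.66*c^2 - 5.8*c - 5.91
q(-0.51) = 0.64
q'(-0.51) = -3.12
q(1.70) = -21.16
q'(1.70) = -17.68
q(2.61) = -40.74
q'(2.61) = -25.54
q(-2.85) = -3.27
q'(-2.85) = 5.26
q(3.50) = -67.29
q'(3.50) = -34.30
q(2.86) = -47.42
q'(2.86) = -27.90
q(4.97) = -129.66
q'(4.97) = -51.04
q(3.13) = -55.31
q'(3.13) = -30.53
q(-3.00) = -4.08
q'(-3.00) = 5.55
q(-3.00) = -4.08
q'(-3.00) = 5.55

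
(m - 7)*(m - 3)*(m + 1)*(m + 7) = m^4 - 2*m^3 - 52*m^2 + 98*m + 147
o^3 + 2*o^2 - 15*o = o*(o - 3)*(o + 5)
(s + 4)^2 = s^2 + 8*s + 16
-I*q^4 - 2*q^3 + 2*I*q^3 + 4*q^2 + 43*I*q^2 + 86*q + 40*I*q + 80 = (q - 8)*(q + 5)*(q - 2*I)*(-I*q - I)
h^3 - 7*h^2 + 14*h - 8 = (h - 4)*(h - 2)*(h - 1)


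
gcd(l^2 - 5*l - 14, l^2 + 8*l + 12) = l + 2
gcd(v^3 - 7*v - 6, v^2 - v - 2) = v + 1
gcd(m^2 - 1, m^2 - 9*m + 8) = m - 1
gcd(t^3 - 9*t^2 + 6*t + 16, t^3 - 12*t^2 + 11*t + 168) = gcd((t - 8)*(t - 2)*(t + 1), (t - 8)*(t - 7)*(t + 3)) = t - 8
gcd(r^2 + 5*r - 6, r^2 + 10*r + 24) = r + 6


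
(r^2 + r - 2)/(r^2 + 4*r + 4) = (r - 1)/(r + 2)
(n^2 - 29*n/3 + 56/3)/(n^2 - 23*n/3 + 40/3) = (n - 7)/(n - 5)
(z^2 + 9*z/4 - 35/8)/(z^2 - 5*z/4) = (z + 7/2)/z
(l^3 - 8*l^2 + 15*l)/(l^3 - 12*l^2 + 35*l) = (l - 3)/(l - 7)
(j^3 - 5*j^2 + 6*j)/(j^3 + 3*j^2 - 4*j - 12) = j*(j - 3)/(j^2 + 5*j + 6)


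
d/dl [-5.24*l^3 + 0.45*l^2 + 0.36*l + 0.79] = -15.72*l^2 + 0.9*l + 0.36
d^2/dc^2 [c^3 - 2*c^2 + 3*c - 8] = 6*c - 4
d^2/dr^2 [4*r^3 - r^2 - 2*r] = 24*r - 2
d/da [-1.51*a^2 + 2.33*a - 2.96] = 2.33 - 3.02*a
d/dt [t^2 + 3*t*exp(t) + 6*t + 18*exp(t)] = 3*t*exp(t) + 2*t + 21*exp(t) + 6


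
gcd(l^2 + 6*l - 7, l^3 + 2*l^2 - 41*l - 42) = l + 7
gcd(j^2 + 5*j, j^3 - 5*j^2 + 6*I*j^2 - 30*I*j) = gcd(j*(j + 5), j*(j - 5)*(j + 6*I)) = j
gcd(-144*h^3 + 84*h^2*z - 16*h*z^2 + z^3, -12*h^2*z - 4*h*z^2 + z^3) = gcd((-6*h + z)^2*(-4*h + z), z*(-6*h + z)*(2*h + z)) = -6*h + z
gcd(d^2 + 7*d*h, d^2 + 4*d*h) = d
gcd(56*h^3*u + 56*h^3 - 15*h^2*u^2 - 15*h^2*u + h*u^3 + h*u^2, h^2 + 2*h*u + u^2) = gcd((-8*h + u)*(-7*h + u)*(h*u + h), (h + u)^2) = 1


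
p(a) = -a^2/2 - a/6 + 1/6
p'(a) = -a - 1/6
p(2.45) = -3.24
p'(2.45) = -2.62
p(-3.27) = -4.63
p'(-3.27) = 3.10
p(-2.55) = -2.66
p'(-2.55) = 2.38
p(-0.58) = 0.10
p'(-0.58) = 0.41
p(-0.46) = 0.14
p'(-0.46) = 0.29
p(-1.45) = -0.64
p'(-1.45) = 1.28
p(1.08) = -0.60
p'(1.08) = -1.25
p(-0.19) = 0.18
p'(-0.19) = 0.02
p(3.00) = -4.83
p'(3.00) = -3.17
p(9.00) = -41.83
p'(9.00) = -9.17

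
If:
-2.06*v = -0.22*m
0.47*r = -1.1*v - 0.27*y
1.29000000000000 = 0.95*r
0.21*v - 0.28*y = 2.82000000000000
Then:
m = 14.96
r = 1.36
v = 1.60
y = -8.87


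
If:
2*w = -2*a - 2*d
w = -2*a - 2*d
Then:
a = -d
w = 0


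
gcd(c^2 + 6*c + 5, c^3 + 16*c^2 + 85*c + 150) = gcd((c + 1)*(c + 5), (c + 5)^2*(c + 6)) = c + 5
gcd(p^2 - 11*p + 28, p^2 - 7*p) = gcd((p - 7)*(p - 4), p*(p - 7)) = p - 7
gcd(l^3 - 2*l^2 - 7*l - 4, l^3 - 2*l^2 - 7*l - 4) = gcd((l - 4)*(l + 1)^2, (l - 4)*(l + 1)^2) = l^3 - 2*l^2 - 7*l - 4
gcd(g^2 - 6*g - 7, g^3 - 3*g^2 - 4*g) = g + 1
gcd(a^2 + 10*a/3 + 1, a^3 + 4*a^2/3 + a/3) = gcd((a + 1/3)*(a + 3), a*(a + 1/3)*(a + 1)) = a + 1/3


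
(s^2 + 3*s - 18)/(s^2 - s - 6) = (s + 6)/(s + 2)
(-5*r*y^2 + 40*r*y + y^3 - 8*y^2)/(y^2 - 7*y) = (-5*r*y + 40*r + y^2 - 8*y)/(y - 7)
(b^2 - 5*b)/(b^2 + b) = (b - 5)/(b + 1)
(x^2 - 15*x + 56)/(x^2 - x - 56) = (x - 7)/(x + 7)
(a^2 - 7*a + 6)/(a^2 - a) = (a - 6)/a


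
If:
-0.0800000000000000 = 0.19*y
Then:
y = -0.42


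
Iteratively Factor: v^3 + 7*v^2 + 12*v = (v)*(v^2 + 7*v + 12) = v*(v + 4)*(v + 3)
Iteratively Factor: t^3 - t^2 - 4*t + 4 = (t + 2)*(t^2 - 3*t + 2) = (t - 1)*(t + 2)*(t - 2)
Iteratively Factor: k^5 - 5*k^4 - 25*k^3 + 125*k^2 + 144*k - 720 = (k + 4)*(k^4 - 9*k^3 + 11*k^2 + 81*k - 180) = (k - 5)*(k + 4)*(k^3 - 4*k^2 - 9*k + 36) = (k - 5)*(k + 3)*(k + 4)*(k^2 - 7*k + 12) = (k - 5)*(k - 3)*(k + 3)*(k + 4)*(k - 4)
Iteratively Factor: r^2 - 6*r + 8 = (r - 2)*(r - 4)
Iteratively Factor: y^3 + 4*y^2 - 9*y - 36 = (y + 3)*(y^2 + y - 12) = (y - 3)*(y + 3)*(y + 4)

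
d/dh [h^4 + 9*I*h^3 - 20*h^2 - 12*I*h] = 4*h^3 + 27*I*h^2 - 40*h - 12*I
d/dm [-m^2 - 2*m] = -2*m - 2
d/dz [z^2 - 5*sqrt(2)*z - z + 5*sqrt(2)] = 2*z - 5*sqrt(2) - 1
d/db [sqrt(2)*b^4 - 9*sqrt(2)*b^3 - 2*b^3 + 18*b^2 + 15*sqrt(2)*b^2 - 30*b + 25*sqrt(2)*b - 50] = 4*sqrt(2)*b^3 - 27*sqrt(2)*b^2 - 6*b^2 + 36*b + 30*sqrt(2)*b - 30 + 25*sqrt(2)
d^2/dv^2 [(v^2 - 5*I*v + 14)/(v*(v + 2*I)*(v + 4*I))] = 2*(v^3 - 21*I*v^2 + 84*v + 112*I)/(v^3*(v^3 + 12*I*v^2 - 48*v - 64*I))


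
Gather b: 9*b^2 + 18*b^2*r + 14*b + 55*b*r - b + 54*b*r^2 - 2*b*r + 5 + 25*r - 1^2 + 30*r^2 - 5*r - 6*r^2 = b^2*(18*r + 9) + b*(54*r^2 + 53*r + 13) + 24*r^2 + 20*r + 4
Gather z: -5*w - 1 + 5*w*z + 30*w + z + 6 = 25*w + z*(5*w + 1) + 5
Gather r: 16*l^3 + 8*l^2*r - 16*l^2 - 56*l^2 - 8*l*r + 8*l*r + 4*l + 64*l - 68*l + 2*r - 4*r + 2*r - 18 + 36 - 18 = 16*l^3 + 8*l^2*r - 72*l^2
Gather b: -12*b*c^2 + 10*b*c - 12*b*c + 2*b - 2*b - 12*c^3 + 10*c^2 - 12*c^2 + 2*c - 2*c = b*(-12*c^2 - 2*c) - 12*c^3 - 2*c^2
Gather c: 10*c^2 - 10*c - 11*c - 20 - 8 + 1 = 10*c^2 - 21*c - 27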